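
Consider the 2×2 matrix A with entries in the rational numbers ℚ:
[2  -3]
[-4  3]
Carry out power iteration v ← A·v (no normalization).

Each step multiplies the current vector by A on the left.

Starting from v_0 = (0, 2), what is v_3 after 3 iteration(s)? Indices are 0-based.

v_3 = (-186, 246)

v_0 = (0, 2).
v_1 = A·v_0 = (-6, 6).
v_2 = A·v_1 = (-30, 42).
v_3 = A·v_2 = (-186, 246).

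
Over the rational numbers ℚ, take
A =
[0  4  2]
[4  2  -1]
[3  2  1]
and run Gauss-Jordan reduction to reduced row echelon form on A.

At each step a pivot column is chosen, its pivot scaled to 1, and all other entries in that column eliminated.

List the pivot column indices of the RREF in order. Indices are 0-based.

pivot columns: 0, 1, 2

step 1: exchange rows 0,1
step 1: normalize row 0 (÷4) = (1, 1/2, -1/4)
  row 2: subtract 3×row0 = (0, 1/2, 7/4)
step 2: normalize row 1 (÷4) = (0, 1, 1/2)
  row 0: subtract 1/2×row1 = (1, 0, -1/2)
  row 2: subtract 1/2×row1 = (0, 0, 3/2)
step 3: normalize row 2 (÷3/2) = (0, 0, 1)
  row 0: subtract -1/2×row2 = (1, 0, 0)
  row 1: subtract 1/2×row2 = (0, 1, 0)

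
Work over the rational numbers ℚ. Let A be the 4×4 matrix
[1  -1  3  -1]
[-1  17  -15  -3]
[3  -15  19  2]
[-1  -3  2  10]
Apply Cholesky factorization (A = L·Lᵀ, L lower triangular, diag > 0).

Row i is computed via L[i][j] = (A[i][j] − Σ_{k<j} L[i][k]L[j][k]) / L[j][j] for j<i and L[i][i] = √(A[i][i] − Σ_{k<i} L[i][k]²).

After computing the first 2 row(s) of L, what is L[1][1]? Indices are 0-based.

L[1][1] = 4

Step 1: L[0][0] = √(1) = 1.
  L[1][0] = (-1) / L[0][0] = -1.
Step 2: L[1][1] = √(16) = 4.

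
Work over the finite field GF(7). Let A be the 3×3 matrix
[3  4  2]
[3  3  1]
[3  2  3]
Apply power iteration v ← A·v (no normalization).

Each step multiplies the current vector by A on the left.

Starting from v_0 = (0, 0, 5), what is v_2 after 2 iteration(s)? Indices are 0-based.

v_2 = (3, 4, 1)

v_0 = (0, 0, 5).
v_1 = A·v_0 = (3, 5, 1).
v_2 = A·v_1 = (3, 4, 1).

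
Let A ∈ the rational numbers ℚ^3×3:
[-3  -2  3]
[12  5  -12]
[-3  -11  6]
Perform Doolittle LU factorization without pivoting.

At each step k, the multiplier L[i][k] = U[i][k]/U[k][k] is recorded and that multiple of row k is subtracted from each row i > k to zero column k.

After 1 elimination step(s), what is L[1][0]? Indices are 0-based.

Step 1: pivot at (0,0) is -3.
  row1 ← row1 − (-4)·row0  ⇒  L[1][0]=-4, U row1=(0, -3, 0)
  row2 ← row2 − (1)·row0  ⇒  L[2][0]=1, U row2=(0, -9, 3)

L[1][0] = -4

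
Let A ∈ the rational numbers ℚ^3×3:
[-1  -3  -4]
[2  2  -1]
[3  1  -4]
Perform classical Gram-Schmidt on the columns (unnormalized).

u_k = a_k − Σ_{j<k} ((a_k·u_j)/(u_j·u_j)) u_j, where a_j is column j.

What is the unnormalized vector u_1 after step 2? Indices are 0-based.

u_1 = (-16/7, 4/7, -8/7)

Step 1: u_0 = a_0 = (-1, 2, 3).
Step 2: u_1 = a_1 − (5/7)·u_0 = (-16/7, 4/7, -8/7).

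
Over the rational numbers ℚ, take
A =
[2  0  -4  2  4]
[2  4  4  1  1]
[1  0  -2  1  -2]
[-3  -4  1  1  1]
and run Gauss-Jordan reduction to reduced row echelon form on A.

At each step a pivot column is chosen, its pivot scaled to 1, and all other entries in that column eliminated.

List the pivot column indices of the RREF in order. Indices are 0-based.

step 1: normalize row 0 (÷2) = (1, 0, -2, 1, 2)
  row 1: subtract 2×row0 = (0, 4, 8, -1, -3)
  row 2: subtract 1×row0 = (0, 0, 0, 0, -4)
  row 3: subtract -3×row0 = (0, -4, -5, 4, 7)
step 2: normalize row 1 (÷4) = (0, 1, 2, -1/4, -3/4)
  row 3: subtract -4×row1 = (0, 0, 3, 3, 4)
step 3: exchange rows 2,3
step 3: normalize row 2 (÷3) = (0, 0, 1, 1, 4/3)
  row 0: subtract -2×row2 = (1, 0, 0, 3, 14/3)
  row 1: subtract 2×row2 = (0, 1, 0, -9/4, -41/12)
skip col 3 (zero from row 3)
step 4: normalize row 3 (÷-4) = (0, 0, 0, 0, 1)
  row 0: subtract 14/3×row3 = (1, 0, 0, 3, 0)
  row 1: subtract -41/12×row3 = (0, 1, 0, -9/4, 0)
  row 2: subtract 4/3×row3 = (0, 0, 1, 1, 0)

pivot columns: 0, 1, 2, 4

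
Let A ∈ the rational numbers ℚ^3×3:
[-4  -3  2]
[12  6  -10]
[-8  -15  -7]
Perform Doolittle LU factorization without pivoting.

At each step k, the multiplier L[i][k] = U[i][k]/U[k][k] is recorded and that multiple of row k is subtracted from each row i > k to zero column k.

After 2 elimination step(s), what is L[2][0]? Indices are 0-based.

[col 0] pivot -4
  R1 -= -3*R0 → (0, -3, -4)  (L[1][0] := -3)
  R2 -= 2*R0 → (0, -9, -11)  (L[2][0] := 2)
[col 1] pivot -3
  R2 -= 3*R1 → (0, 0, 1)  (L[2][1] := 3)

L[2][0] = 2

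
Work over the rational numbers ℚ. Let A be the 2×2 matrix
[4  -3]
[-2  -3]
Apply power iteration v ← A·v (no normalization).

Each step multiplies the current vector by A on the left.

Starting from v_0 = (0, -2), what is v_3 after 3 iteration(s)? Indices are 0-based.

v_0 = (0, -2).
v_1 = A·v_0 = (6, 6).
v_2 = A·v_1 = (6, -30).
v_3 = A·v_2 = (114, 78).

v_3 = (114, 78)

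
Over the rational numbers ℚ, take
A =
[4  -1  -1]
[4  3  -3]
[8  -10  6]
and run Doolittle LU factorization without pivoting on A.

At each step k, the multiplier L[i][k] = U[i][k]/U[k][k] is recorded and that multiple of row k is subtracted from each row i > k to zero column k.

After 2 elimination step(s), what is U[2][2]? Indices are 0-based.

k=0: U[0][0]=4
  eliminate (1,0): mult=1, new row 1: (0, 4, -2); set L[1][0]=1
  eliminate (2,0): mult=2, new row 2: (0, -8, 8); set L[2][0]=2
k=1: U[1][1]=4
  eliminate (2,1): mult=-2, new row 2: (0, 0, 4); set L[2][1]=-2

U[2][2] = 4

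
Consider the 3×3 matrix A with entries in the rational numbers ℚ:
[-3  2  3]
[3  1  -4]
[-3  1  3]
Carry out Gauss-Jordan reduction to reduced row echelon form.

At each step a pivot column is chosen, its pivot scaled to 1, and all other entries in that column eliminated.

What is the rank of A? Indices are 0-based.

rank = 3

step 1: normalize row 0 (÷-3) = (1, -2/3, -1)
  row 1: subtract 3×row0 = (0, 3, -1)
  row 2: subtract -3×row0 = (0, -1, 0)
step 2: normalize row 1 (÷3) = (0, 1, -1/3)
  row 0: subtract -2/3×row1 = (1, 0, -11/9)
  row 2: subtract -1×row1 = (0, 0, -1/3)
step 3: normalize row 2 (÷-1/3) = (0, 0, 1)
  row 0: subtract -11/9×row2 = (1, 0, 0)
  row 1: subtract -1/3×row2 = (0, 1, 0)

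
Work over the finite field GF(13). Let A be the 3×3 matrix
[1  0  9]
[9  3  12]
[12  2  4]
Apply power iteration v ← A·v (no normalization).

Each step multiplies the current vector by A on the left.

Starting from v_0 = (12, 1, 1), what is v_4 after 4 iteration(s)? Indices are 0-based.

v_0 = (12, 1, 1).
v_1 = A·v_0 = (8, 6, 7).
v_2 = A·v_1 = (6, 5, 6).
v_3 = A·v_2 = (8, 11, 2).
v_4 = A·v_3 = (0, 12, 9).

v_4 = (0, 12, 9)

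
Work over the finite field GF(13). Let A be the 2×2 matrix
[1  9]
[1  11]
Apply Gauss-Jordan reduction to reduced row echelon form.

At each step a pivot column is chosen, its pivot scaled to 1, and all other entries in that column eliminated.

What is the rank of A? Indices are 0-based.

pivot(0,0)=1: scale R0 → (1, 9)
  clear (1,0): R1 −= (1)R0 → (0, 2)
pivot(1,1)=2: scale R1 → (0, 1)
  clear (0,1): R0 −= (9)R1 → (1, 0)

rank = 2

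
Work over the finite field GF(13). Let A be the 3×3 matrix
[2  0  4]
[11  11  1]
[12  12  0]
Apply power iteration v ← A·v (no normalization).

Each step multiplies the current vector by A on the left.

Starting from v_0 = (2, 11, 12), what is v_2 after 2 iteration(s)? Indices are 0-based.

v_2 = (0, 2, 1)

v_0 = (2, 11, 12).
v_1 = A·v_0 = (0, 12, 0).
v_2 = A·v_1 = (0, 2, 1).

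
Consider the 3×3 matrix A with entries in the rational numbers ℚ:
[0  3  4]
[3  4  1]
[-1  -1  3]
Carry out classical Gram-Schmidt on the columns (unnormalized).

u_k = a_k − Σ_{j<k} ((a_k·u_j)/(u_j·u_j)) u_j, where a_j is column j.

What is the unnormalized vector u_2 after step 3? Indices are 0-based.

u_2 = (-2/7, 6/7, 18/7)

Step 1: u_0 = a_0 = (0, 3, -1).
Step 2: u_1 = a_1 − (13/10)·u_0 = (3, 1/10, 3/10).
Step 3: u_2 = a_2 − (0)·u_0 − (10/7)·u_1 = (-2/7, 6/7, 18/7).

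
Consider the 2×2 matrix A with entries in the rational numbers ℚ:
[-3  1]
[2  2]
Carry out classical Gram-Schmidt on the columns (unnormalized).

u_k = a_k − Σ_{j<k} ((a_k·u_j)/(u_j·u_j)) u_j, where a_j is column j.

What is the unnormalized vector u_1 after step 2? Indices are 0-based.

Step 1: u_0 = a_0 = (-3, 2).
Step 2: u_1 = a_1 − (1/13)·u_0 = (16/13, 24/13).

u_1 = (16/13, 24/13)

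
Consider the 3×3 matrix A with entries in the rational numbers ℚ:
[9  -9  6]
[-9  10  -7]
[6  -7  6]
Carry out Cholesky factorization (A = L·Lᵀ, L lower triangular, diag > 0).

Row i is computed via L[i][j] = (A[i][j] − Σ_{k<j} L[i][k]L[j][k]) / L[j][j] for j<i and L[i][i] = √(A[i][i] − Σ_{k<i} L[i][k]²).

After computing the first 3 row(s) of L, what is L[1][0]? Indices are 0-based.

L[1][0] = -3

Step 1: L[0][0] = √(9) = 3.
  L[1][0] = (-9) / L[0][0] = -3.
Step 2: L[1][1] = √(1) = 1.
  L[2][0] = (6) / L[0][0] = 2.
  L[2][1] = (-1) / L[1][1] = -1.
Step 3: L[2][2] = √(1) = 1.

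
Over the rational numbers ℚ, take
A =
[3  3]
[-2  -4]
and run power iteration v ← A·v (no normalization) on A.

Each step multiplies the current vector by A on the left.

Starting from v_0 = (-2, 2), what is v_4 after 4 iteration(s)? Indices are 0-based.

v_4 = (-84, 136)

v_0 = (-2, 2).
v_1 = A·v_0 = (0, -4).
v_2 = A·v_1 = (-12, 16).
v_3 = A·v_2 = (12, -40).
v_4 = A·v_3 = (-84, 136).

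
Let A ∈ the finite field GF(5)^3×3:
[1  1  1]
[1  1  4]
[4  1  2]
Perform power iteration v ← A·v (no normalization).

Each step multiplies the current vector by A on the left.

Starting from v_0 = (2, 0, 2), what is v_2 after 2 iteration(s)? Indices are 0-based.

v_2 = (1, 2, 0)

v_0 = (2, 0, 2).
v_1 = A·v_0 = (4, 0, 2).
v_2 = A·v_1 = (1, 2, 0).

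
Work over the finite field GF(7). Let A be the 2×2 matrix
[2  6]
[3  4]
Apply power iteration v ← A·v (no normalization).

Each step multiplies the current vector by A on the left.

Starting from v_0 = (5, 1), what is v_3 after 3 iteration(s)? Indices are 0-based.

v_0 = (5, 1).
v_1 = A·v_0 = (2, 5).
v_2 = A·v_1 = (6, 5).
v_3 = A·v_2 = (0, 3).

v_3 = (0, 3)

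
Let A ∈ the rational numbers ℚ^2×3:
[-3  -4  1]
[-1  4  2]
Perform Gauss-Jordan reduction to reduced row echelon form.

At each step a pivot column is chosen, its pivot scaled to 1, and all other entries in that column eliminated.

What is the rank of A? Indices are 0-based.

pivot(0,0)=-3: scale R0 → (1, 4/3, -1/3)
  clear (1,0): R1 −= (-1)R0 → (0, 16/3, 5/3)
pivot(1,1)=16/3: scale R1 → (0, 1, 5/16)
  clear (0,1): R0 −= (4/3)R1 → (1, 0, -3/4)

rank = 2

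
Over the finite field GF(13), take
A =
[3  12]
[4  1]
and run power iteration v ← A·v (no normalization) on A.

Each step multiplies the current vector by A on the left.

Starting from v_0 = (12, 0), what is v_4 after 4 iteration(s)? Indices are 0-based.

v_0 = (12, 0).
v_1 = A·v_0 = (10, 9).
v_2 = A·v_1 = (8, 10).
v_3 = A·v_2 = (1, 3).
v_4 = A·v_3 = (0, 7).

v_4 = (0, 7)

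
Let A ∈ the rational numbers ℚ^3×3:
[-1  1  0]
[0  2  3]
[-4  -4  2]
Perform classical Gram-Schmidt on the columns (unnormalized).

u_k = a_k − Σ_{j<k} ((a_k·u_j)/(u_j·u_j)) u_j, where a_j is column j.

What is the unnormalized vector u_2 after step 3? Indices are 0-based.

u_2 = (-56/33, 56/33, 14/33)

Step 1: u_0 = a_0 = (-1, 0, -4).
Step 2: u_1 = a_1 − (15/17)·u_0 = (32/17, 2, -8/17).
Step 3: u_2 = a_2 − (-8/17)·u_0 − (43/66)·u_1 = (-56/33, 56/33, 14/33).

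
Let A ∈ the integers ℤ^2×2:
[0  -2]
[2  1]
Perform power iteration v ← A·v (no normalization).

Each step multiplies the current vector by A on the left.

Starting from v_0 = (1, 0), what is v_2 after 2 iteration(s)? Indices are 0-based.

v_0 = (1, 0).
v_1 = A·v_0 = (0, 2).
v_2 = A·v_1 = (-4, 2).

v_2 = (-4, 2)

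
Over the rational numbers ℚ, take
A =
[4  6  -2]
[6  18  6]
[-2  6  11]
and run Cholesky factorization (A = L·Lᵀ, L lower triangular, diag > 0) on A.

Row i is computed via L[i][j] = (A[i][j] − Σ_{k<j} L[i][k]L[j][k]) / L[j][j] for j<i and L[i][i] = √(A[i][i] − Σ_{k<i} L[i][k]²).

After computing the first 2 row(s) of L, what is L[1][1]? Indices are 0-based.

Step 1: L[0][0] = √(4) = 2.
  L[1][0] = (6) / L[0][0] = 3.
Step 2: L[1][1] = √(9) = 3.

L[1][1] = 3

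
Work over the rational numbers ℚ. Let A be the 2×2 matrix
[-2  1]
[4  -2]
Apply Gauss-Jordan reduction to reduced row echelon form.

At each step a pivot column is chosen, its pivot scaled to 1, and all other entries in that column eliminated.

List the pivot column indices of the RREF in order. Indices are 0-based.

pivot(0,0)=-2: scale R0 → (1, -1/2)
  clear (1,0): R1 −= (4)R0 → (0, 0)
col 1: no nonzero at/below row 1; advance.

pivot columns: 0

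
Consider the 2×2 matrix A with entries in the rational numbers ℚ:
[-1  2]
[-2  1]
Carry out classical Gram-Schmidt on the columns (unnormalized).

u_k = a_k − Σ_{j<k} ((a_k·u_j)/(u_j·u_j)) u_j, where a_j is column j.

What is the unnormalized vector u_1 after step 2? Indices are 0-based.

Step 1: u_0 = a_0 = (-1, -2).
Step 2: u_1 = a_1 − (-4/5)·u_0 = (6/5, -3/5).

u_1 = (6/5, -3/5)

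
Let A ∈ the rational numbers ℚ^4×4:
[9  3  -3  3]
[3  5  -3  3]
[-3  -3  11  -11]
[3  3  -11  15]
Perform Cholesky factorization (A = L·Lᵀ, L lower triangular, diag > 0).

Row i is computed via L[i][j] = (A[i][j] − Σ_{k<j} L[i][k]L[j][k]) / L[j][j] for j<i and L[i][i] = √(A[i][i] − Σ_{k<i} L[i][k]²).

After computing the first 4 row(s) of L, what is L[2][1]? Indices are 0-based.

Step 1: L[0][0] = √(9) = 3.
  L[1][0] = (3) / L[0][0] = 1.
Step 2: L[1][1] = √(4) = 2.
  L[2][0] = (-3) / L[0][0] = -1.
  L[2][1] = (-2) / L[1][1] = -1.
Step 3: L[2][2] = √(9) = 3.
  L[3][0] = (3) / L[0][0] = 1.
  L[3][1] = (2) / L[1][1] = 1.
  L[3][2] = (-9) / L[2][2] = -3.
Step 4: L[3][3] = √(4) = 2.

L[2][1] = -1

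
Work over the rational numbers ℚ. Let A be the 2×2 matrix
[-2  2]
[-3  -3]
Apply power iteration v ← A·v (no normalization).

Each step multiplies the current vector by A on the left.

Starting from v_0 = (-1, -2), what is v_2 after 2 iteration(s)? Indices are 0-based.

v_0 = (-1, -2).
v_1 = A·v_0 = (-2, 9).
v_2 = A·v_1 = (22, -21).

v_2 = (22, -21)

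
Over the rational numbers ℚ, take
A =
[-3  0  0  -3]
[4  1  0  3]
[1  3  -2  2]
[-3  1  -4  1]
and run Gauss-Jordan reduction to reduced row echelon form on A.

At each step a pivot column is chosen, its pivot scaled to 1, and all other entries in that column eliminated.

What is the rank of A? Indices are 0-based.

[1] R0 /= -3  ⇒  (1, 0, 0, 1)
     R1 -= 4·R0  ⇒  (0, 1, 0, -1)
     R2 -= 1·R0  ⇒  (0, 3, -2, 1)
     R3 -= -3·R0  ⇒  (0, 1, -4, 4)
[2] R1 /= 1  ⇒  (0, 1, 0, -1)
     R2 -= 3·R1  ⇒  (0, 0, -2, 4)
     R3 -= 1·R1  ⇒  (0, 0, -4, 5)
[3] R2 /= -2  ⇒  (0, 0, 1, -2)
     R3 -= -4·R2  ⇒  (0, 0, 0, -3)
[4] R3 /= -3  ⇒  (0, 0, 0, 1)
     R0 -= 1·R3  ⇒  (1, 0, 0, 0)
     R1 -= -1·R3  ⇒  (0, 1, 0, 0)
     R2 -= -2·R3  ⇒  (0, 0, 1, 0)

rank = 4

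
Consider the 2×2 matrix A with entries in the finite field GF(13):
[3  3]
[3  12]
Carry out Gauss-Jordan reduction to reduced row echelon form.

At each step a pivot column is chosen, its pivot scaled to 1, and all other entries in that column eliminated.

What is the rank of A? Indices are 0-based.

pivot(0,0)=3: scale R0 → (1, 1)
  clear (1,0): R1 −= (3)R0 → (0, 9)
pivot(1,1)=9: scale R1 → (0, 1)
  clear (0,1): R0 −= (1)R1 → (1, 0)

rank = 2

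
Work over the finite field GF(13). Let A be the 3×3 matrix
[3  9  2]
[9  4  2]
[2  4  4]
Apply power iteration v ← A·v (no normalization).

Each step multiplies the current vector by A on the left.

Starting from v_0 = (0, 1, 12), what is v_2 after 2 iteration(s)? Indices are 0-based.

v_2 = (0, 6, 9)

v_0 = (0, 1, 12).
v_1 = A·v_0 = (7, 2, 0).
v_2 = A·v_1 = (0, 6, 9).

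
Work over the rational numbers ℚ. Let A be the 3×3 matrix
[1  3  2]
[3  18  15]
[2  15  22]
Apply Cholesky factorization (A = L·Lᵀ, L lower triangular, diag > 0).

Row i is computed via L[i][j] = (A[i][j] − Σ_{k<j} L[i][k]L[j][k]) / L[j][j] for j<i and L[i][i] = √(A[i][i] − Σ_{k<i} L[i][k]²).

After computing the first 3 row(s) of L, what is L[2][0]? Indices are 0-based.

L[2][0] = 2

Step 1: L[0][0] = √(1) = 1.
  L[1][0] = (3) / L[0][0] = 3.
Step 2: L[1][1] = √(9) = 3.
  L[2][0] = (2) / L[0][0] = 2.
  L[2][1] = (9) / L[1][1] = 3.
Step 3: L[2][2] = √(9) = 3.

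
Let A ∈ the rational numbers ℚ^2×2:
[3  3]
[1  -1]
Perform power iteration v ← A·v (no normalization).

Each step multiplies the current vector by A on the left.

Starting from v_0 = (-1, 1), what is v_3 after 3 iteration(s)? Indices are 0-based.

v_3 = (-12, -8)

v_0 = (-1, 1).
v_1 = A·v_0 = (0, -2).
v_2 = A·v_1 = (-6, 2).
v_3 = A·v_2 = (-12, -8).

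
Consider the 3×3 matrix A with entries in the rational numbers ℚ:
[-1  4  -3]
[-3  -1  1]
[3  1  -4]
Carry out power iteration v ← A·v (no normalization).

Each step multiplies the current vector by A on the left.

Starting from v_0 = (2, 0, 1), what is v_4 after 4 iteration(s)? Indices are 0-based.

v_4 = (-354, -521, 308)

v_0 = (2, 0, 1).
v_1 = A·v_0 = (-5, -5, 2).
v_2 = A·v_1 = (-21, 22, -28).
v_3 = A·v_2 = (193, 13, 71).
v_4 = A·v_3 = (-354, -521, 308).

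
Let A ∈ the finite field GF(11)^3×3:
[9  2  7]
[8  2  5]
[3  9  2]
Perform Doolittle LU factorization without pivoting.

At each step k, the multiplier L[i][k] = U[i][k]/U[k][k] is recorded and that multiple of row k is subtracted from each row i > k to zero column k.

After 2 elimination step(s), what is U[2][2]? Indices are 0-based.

U[2][2] = 7

[col 0] pivot 9
  R1 -= 7*R0 → (0, 10, 0)  (L[1][0] := 7)
  R2 -= 4*R0 → (0, 1, 7)  (L[2][0] := 4)
[col 1] pivot 10
  R2 -= 10*R1 → (0, 0, 7)  (L[2][1] := 10)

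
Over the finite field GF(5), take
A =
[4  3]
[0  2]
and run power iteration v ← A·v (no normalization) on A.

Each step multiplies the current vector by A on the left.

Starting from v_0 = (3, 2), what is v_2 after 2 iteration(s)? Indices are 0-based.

v_2 = (4, 3)

v_0 = (3, 2).
v_1 = A·v_0 = (3, 4).
v_2 = A·v_1 = (4, 3).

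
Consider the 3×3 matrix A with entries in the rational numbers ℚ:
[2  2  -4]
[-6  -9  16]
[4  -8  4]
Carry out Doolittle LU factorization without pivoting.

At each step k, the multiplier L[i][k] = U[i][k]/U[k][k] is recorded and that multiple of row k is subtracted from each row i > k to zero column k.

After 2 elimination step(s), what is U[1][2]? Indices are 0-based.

k=0: U[0][0]=2
  eliminate (1,0): mult=-3, new row 1: (0, -3, 4); set L[1][0]=-3
  eliminate (2,0): mult=2, new row 2: (0, -12, 12); set L[2][0]=2
k=1: U[1][1]=-3
  eliminate (2,1): mult=4, new row 2: (0, 0, -4); set L[2][1]=4

U[1][2] = 4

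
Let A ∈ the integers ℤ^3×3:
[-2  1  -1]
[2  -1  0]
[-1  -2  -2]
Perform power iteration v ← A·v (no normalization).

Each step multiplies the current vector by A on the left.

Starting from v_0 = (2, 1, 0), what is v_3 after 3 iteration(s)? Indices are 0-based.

v_3 = (-40, 35, -5)

v_0 = (2, 1, 0).
v_1 = A·v_0 = (-3, 3, -4).
v_2 = A·v_1 = (13, -9, 5).
v_3 = A·v_2 = (-40, 35, -5).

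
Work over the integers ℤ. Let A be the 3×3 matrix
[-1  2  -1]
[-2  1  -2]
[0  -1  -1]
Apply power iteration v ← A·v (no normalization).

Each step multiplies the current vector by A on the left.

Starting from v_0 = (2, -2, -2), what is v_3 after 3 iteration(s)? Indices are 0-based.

v_3 = (2, 10, 4)

v_0 = (2, -2, -2).
v_1 = A·v_0 = (-4, -2, 4).
v_2 = A·v_1 = (-4, -2, -2).
v_3 = A·v_2 = (2, 10, 4).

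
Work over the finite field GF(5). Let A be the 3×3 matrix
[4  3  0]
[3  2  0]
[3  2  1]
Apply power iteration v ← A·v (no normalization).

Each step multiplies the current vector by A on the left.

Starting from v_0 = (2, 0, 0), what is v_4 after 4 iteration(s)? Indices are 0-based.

v_4 = (3, 3, 2)

v_0 = (2, 0, 0).
v_1 = A·v_0 = (3, 1, 1).
v_2 = A·v_1 = (0, 1, 2).
v_3 = A·v_2 = (3, 2, 4).
v_4 = A·v_3 = (3, 3, 2).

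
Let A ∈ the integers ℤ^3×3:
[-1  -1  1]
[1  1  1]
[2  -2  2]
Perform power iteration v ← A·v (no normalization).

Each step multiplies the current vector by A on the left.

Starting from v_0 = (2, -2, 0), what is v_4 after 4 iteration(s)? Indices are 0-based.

v_0 = (2, -2, 0).
v_1 = A·v_0 = (0, 0, 8).
v_2 = A·v_1 = (8, 8, 16).
v_3 = A·v_2 = (0, 32, 32).
v_4 = A·v_3 = (0, 64, 0).

v_4 = (0, 64, 0)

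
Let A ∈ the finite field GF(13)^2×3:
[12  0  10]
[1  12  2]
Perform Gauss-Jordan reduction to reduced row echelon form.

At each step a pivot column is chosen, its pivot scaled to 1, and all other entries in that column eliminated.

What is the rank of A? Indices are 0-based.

rank = 2

[1] R0 /= 12  ⇒  (1, 0, 3)
     R1 -= 1·R0  ⇒  (0, 12, 12)
[2] R1 /= 12  ⇒  (0, 1, 1)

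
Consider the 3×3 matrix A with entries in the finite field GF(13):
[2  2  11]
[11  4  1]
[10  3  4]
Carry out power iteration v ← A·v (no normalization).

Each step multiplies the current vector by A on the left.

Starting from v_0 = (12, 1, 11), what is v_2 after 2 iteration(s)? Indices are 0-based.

v_2 = (7, 6, 5)

v_0 = (12, 1, 11).
v_1 = A·v_0 = (4, 4, 11).
v_2 = A·v_1 = (7, 6, 5).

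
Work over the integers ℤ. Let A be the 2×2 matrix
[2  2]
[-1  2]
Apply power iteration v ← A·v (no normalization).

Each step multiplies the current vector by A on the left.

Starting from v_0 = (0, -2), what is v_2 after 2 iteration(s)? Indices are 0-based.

v_0 = (0, -2).
v_1 = A·v_0 = (-4, -4).
v_2 = A·v_1 = (-16, -4).

v_2 = (-16, -4)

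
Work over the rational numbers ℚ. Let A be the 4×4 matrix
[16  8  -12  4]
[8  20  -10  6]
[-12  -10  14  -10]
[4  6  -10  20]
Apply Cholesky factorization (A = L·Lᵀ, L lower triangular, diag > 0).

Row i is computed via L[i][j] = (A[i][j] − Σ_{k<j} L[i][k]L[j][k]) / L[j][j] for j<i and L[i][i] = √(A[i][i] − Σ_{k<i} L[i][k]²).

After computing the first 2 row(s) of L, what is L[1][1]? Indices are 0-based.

Step 1: L[0][0] = √(16) = 4.
  L[1][0] = (8) / L[0][0] = 2.
Step 2: L[1][1] = √(16) = 4.

L[1][1] = 4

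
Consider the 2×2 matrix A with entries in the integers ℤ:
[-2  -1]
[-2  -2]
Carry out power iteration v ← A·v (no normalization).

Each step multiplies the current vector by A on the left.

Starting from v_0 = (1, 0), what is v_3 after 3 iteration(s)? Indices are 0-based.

v_3 = (-20, -28)

v_0 = (1, 0).
v_1 = A·v_0 = (-2, -2).
v_2 = A·v_1 = (6, 8).
v_3 = A·v_2 = (-20, -28).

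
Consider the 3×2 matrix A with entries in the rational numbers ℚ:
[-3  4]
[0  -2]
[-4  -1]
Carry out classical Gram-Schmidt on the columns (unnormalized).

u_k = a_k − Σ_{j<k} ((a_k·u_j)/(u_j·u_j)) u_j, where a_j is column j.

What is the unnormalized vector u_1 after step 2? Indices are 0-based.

u_1 = (76/25, -2, -57/25)

Step 1: u_0 = a_0 = (-3, 0, -4).
Step 2: u_1 = a_1 − (-8/25)·u_0 = (76/25, -2, -57/25).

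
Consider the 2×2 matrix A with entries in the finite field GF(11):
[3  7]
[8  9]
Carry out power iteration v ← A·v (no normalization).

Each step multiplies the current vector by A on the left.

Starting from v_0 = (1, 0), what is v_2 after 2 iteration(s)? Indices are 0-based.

v_2 = (10, 8)

v_0 = (1, 0).
v_1 = A·v_0 = (3, 8).
v_2 = A·v_1 = (10, 8).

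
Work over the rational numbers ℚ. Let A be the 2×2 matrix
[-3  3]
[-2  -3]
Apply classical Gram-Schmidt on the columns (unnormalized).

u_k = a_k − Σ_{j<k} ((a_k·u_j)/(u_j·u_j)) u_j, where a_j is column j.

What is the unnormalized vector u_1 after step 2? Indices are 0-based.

Step 1: u_0 = a_0 = (-3, -2).
Step 2: u_1 = a_1 − (-3/13)·u_0 = (30/13, -45/13).

u_1 = (30/13, -45/13)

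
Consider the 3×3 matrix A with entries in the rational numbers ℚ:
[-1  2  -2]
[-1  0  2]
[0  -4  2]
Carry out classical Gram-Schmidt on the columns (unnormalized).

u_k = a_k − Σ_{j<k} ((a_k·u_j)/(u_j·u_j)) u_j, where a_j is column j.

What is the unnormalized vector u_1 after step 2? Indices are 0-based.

Step 1: u_0 = a_0 = (-1, -1, 0).
Step 2: u_1 = a_1 − (-1)·u_0 = (1, -1, -4).

u_1 = (1, -1, -4)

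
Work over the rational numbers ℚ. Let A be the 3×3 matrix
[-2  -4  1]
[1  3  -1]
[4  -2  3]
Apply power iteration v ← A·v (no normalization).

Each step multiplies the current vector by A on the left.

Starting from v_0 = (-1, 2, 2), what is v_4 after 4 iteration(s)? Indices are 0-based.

v_4 = (-206, 207, -628)

v_0 = (-1, 2, 2).
v_1 = A·v_0 = (-4, 3, -2).
v_2 = A·v_1 = (-6, 7, -28).
v_3 = A·v_2 = (-44, 43, -122).
v_4 = A·v_3 = (-206, 207, -628).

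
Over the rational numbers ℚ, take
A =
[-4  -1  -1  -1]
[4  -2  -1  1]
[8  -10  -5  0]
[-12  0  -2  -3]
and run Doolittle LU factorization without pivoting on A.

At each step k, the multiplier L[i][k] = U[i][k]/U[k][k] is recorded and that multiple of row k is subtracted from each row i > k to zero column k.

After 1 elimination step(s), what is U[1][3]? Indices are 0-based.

Step 1: pivot at (0,0) is -4.
  row1 ← row1 − (-1)·row0  ⇒  L[1][0]=-1, U row1=(0, -3, -2, 0)
  row2 ← row2 − (-2)·row0  ⇒  L[2][0]=-2, U row2=(0, -12, -7, -2)
  row3 ← row3 − (3)·row0  ⇒  L[3][0]=3, U row3=(0, 3, 1, 0)

U[1][3] = 0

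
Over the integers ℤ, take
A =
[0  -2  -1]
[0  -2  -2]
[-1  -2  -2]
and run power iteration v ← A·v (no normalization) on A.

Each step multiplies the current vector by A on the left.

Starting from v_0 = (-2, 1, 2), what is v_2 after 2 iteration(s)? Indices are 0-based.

v_0 = (-2, 1, 2).
v_1 = A·v_0 = (-4, -6, -4).
v_2 = A·v_1 = (16, 20, 24).

v_2 = (16, 20, 24)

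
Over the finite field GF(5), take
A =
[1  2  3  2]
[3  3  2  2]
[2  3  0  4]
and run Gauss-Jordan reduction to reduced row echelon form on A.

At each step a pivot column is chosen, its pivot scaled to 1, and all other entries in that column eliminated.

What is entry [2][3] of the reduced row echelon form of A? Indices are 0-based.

[1] R0 /= 1  ⇒  (1, 2, 3, 2)
     R1 -= 3·R0  ⇒  (0, 2, 3, 1)
     R2 -= 2·R0  ⇒  (0, 4, 4, 0)
[2] R1 /= 2  ⇒  (0, 1, 4, 3)
     R0 -= 2·R1  ⇒  (1, 0, 0, 1)
     R2 -= 4·R1  ⇒  (0, 0, 3, 3)
[3] R2 /= 3  ⇒  (0, 0, 1, 1)
     R1 -= 4·R2  ⇒  (0, 1, 0, 4)

M[2][3] = 1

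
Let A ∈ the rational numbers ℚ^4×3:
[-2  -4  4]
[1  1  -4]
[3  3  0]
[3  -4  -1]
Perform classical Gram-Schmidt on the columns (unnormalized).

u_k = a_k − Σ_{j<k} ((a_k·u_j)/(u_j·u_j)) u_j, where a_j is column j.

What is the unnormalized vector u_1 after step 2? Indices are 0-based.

Step 1: u_0 = a_0 = (-2, 1, 3, 3).
Step 2: u_1 = a_1 − (6/23)·u_0 = (-80/23, 17/23, 51/23, -110/23).

u_1 = (-80/23, 17/23, 51/23, -110/23)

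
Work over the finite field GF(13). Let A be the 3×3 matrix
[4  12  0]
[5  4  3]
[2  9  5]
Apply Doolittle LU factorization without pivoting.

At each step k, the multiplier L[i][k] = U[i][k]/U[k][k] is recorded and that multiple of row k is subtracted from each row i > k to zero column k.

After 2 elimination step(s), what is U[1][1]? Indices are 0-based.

Step 1: pivot at (0,0) is 4.
  row1 ← row1 − (11)·row0  ⇒  L[1][0]=11, U row1=(0, 2, 3)
  row2 ← row2 − (7)·row0  ⇒  L[2][0]=7, U row2=(0, 3, 5)
Step 2: pivot at (1,1) is 2.
  row2 ← row2 − (8)·row1  ⇒  L[2][1]=8, U row2=(0, 0, 7)

U[1][1] = 2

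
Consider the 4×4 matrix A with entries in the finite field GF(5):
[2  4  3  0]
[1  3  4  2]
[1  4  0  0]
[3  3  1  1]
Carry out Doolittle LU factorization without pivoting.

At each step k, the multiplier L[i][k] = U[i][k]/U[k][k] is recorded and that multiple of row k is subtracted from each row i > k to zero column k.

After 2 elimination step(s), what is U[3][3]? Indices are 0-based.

U[3][3] = 2

Step 1: pivot at (0,0) is 2.
  row1 ← row1 − (3)·row0  ⇒  L[1][0]=3, U row1=(0, 1, 0, 2)
  row2 ← row2 − (3)·row0  ⇒  L[2][0]=3, U row2=(0, 2, 1, 0)
  row3 ← row3 − (4)·row0  ⇒  L[3][0]=4, U row3=(0, 2, 4, 1)
Step 2: pivot at (1,1) is 1.
  row2 ← row2 − (2)·row1  ⇒  L[2][1]=2, U row2=(0, 0, 1, 1)
  row3 ← row3 − (2)·row1  ⇒  L[3][1]=2, U row3=(0, 0, 4, 2)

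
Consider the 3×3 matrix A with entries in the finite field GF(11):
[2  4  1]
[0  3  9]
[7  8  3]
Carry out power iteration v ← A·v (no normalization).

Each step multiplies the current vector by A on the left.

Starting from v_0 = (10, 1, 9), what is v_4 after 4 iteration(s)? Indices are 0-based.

v_4 = (8, 3, 4)

v_0 = (10, 1, 9).
v_1 = A·v_0 = (0, 7, 6).
v_2 = A·v_1 = (1, 9, 8).
v_3 = A·v_2 = (2, 0, 4).
v_4 = A·v_3 = (8, 3, 4).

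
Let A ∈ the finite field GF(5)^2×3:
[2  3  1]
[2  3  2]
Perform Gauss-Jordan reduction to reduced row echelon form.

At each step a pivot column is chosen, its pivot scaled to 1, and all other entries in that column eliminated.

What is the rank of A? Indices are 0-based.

rank = 2

pivot(0,0)=2: scale R0 → (1, 4, 3)
  clear (1,0): R1 −= (2)R0 → (0, 0, 1)
col 1: no nonzero at/below row 1; advance.
pivot(1,2)=1: scale R1 → (0, 0, 1)
  clear (0,2): R0 −= (3)R1 → (1, 4, 0)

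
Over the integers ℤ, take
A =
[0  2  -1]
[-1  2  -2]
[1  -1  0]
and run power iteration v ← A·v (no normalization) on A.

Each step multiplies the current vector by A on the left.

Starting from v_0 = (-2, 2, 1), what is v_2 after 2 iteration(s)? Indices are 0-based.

v_2 = (12, 13, -1)

v_0 = (-2, 2, 1).
v_1 = A·v_0 = (3, 4, -4).
v_2 = A·v_1 = (12, 13, -1).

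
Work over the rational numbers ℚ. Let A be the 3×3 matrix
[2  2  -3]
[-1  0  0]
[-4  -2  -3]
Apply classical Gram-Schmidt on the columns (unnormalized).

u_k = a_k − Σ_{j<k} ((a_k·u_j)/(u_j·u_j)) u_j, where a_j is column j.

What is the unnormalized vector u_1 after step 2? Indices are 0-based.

Step 1: u_0 = a_0 = (2, -1, -4).
Step 2: u_1 = a_1 − (4/7)·u_0 = (6/7, 4/7, 2/7).

u_1 = (6/7, 4/7, 2/7)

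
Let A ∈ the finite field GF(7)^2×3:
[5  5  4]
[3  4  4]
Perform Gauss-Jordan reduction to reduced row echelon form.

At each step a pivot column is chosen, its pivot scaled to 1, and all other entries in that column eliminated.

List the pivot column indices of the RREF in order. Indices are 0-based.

pivot columns: 0, 1

pivot(0,0)=5: scale R0 → (1, 1, 5)
  clear (1,0): R1 −= (3)R0 → (0, 1, 3)
pivot(1,1)=1: scale R1 → (0, 1, 3)
  clear (0,1): R0 −= (1)R1 → (1, 0, 2)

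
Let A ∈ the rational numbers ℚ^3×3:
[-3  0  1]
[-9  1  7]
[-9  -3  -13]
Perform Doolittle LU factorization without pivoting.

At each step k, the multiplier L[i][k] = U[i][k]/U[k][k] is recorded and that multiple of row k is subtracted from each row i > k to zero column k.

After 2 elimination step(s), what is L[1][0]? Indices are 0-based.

[col 0] pivot -3
  R1 -= 3*R0 → (0, 1, 4)  (L[1][0] := 3)
  R2 -= 3*R0 → (0, -3, -16)  (L[2][0] := 3)
[col 1] pivot 1
  R2 -= -3*R1 → (0, 0, -4)  (L[2][1] := -3)

L[1][0] = 3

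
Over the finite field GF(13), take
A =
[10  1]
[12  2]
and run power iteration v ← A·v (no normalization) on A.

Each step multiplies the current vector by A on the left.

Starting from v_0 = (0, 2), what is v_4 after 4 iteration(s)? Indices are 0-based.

v_4 = (4, 3)

v_0 = (0, 2).
v_1 = A·v_0 = (2, 4).
v_2 = A·v_1 = (11, 6).
v_3 = A·v_2 = (12, 1).
v_4 = A·v_3 = (4, 3).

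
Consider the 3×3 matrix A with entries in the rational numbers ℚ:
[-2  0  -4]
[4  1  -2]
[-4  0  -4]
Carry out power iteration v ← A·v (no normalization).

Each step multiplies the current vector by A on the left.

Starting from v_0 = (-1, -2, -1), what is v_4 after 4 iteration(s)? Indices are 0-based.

v_4 = (-2224, 388, -2848)

v_0 = (-1, -2, -1).
v_1 = A·v_0 = (6, -4, 8).
v_2 = A·v_1 = (-44, 4, -56).
v_3 = A·v_2 = (312, -60, 400).
v_4 = A·v_3 = (-2224, 388, -2848).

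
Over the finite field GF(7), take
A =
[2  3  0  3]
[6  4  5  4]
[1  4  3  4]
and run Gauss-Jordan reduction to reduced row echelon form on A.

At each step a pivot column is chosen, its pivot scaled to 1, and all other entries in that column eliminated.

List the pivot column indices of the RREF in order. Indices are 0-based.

pivot(0,0)=2: scale R0 → (1, 5, 0, 5)
  clear (1,0): R1 −= (6)R0 → (0, 2, 5, 2)
  clear (2,0): R2 −= (1)R0 → (0, 6, 3, 6)
pivot(1,1)=2: scale R1 → (0, 1, 6, 1)
  clear (0,1): R0 −= (5)R1 → (1, 0, 5, 0)
  clear (2,1): R2 −= (6)R1 → (0, 0, 2, 0)
pivot(2,2)=2: scale R2 → (0, 0, 1, 0)
  clear (0,2): R0 −= (5)R2 → (1, 0, 0, 0)
  clear (1,2): R1 −= (6)R2 → (0, 1, 0, 1)

pivot columns: 0, 1, 2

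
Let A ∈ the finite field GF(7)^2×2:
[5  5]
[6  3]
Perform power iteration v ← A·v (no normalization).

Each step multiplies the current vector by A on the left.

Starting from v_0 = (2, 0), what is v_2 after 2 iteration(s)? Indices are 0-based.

v_0 = (2, 0).
v_1 = A·v_0 = (3, 5).
v_2 = A·v_1 = (5, 5).

v_2 = (5, 5)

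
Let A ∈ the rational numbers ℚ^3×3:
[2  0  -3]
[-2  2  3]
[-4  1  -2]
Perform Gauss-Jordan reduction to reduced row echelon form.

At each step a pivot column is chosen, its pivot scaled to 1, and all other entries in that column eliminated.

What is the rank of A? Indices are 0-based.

rank = 3

[1] R0 /= 2  ⇒  (1, 0, -3/2)
     R1 -= -2·R0  ⇒  (0, 2, 0)
     R2 -= -4·R0  ⇒  (0, 1, -8)
[2] R1 /= 2  ⇒  (0, 1, 0)
     R2 -= 1·R1  ⇒  (0, 0, -8)
[3] R2 /= -8  ⇒  (0, 0, 1)
     R0 -= -3/2·R2  ⇒  (1, 0, 0)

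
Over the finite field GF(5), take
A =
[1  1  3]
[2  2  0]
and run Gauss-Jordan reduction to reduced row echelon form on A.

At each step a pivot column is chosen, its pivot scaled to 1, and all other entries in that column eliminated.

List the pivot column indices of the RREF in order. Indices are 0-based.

pivot columns: 0, 2

step 1: normalize row 0 (÷1) = (1, 1, 3)
  row 1: subtract 2×row0 = (0, 0, 4)
skip col 1 (zero from row 1)
step 2: normalize row 1 (÷4) = (0, 0, 1)
  row 0: subtract 3×row1 = (1, 1, 0)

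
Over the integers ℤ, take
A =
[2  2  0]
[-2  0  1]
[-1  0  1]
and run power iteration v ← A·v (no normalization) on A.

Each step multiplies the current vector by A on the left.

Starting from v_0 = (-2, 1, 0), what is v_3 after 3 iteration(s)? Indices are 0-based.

v_0 = (-2, 1, 0).
v_1 = A·v_0 = (-2, 4, 2).
v_2 = A·v_1 = (4, 6, 4).
v_3 = A·v_2 = (20, -4, 0).

v_3 = (20, -4, 0)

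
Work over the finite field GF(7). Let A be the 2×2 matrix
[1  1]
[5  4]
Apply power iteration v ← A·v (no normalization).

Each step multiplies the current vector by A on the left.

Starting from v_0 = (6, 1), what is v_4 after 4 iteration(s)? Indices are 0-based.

v_0 = (6, 1).
v_1 = A·v_0 = (0, 6).
v_2 = A·v_1 = (6, 3).
v_3 = A·v_2 = (2, 0).
v_4 = A·v_3 = (2, 3).

v_4 = (2, 3)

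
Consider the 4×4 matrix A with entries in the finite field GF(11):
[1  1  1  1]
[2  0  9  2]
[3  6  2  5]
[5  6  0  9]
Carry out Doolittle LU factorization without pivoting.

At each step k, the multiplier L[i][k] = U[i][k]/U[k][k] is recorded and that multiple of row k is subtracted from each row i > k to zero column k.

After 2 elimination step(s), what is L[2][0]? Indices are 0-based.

L[2][0] = 3

Step 1: pivot at (0,0) is 1.
  row1 ← row1 − (2)·row0  ⇒  L[1][0]=2, U row1=(0, 9, 7, 0)
  row2 ← row2 − (3)·row0  ⇒  L[2][0]=3, U row2=(0, 3, 10, 2)
  row3 ← row3 − (5)·row0  ⇒  L[3][0]=5, U row3=(0, 1, 6, 4)
Step 2: pivot at (1,1) is 9.
  row2 ← row2 − (4)·row1  ⇒  L[2][1]=4, U row2=(0, 0, 4, 2)
  row3 ← row3 − (5)·row1  ⇒  L[3][1]=5, U row3=(0, 0, 4, 4)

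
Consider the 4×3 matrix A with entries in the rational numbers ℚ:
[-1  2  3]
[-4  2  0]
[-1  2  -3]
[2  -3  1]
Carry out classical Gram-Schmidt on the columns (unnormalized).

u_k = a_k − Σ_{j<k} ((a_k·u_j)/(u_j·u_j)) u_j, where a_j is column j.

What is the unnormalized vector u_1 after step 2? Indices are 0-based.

Step 1: u_0 = a_0 = (-1, -4, -1, 2).
Step 2: u_1 = a_1 − (-9/11)·u_0 = (13/11, -14/11, 13/11, -15/11).

u_1 = (13/11, -14/11, 13/11, -15/11)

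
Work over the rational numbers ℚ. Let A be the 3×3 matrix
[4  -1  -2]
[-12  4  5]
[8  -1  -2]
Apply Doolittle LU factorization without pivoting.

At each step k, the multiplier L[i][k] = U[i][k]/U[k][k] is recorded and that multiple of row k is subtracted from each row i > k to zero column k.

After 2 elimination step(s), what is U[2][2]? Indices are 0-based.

k=0: U[0][0]=4
  eliminate (1,0): mult=-3, new row 1: (0, 1, -1); set L[1][0]=-3
  eliminate (2,0): mult=2, new row 2: (0, 1, 2); set L[2][0]=2
k=1: U[1][1]=1
  eliminate (2,1): mult=1, new row 2: (0, 0, 3); set L[2][1]=1

U[2][2] = 3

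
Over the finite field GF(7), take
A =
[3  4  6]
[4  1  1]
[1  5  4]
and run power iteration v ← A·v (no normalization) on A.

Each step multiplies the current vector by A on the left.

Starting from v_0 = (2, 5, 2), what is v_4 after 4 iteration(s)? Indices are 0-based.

v_4 = (4, 4, 6)

v_0 = (2, 5, 2).
v_1 = A·v_0 = (3, 1, 0).
v_2 = A·v_1 = (6, 6, 1).
v_3 = A·v_2 = (6, 3, 5).
v_4 = A·v_3 = (4, 4, 6).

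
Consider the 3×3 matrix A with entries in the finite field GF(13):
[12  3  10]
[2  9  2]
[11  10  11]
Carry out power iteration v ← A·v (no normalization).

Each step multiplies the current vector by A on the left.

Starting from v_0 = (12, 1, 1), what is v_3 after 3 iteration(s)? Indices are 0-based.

v_3 = (5, 2, 5)

v_0 = (12, 1, 1).
v_1 = A·v_0 = (1, 9, 10).
v_2 = A·v_1 = (9, 12, 3).
v_3 = A·v_2 = (5, 2, 5).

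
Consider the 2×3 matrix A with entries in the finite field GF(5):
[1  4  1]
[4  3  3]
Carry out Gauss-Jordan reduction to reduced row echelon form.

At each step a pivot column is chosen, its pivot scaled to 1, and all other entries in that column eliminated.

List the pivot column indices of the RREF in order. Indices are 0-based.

pivot columns: 0, 1

pivot(0,0)=1: scale R0 → (1, 4, 1)
  clear (1,0): R1 −= (4)R0 → (0, 2, 4)
pivot(1,1)=2: scale R1 → (0, 1, 2)
  clear (0,1): R0 −= (4)R1 → (1, 0, 3)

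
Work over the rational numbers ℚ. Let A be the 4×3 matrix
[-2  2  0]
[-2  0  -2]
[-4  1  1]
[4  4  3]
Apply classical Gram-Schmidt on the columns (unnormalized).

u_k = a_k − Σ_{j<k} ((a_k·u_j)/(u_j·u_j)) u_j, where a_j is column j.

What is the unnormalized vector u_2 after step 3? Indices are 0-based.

Step 1: u_0 = a_0 = (-2, -2, -4, 4).
Step 2: u_1 = a_1 − (1/5)·u_0 = (12/5, 2/5, 9/5, 16/5).
Step 3: u_2 = a_2 − (3/10)·u_0 − (53/97)·u_1 = (-69/97, -157/97, 118/97, 5/97).

u_2 = (-69/97, -157/97, 118/97, 5/97)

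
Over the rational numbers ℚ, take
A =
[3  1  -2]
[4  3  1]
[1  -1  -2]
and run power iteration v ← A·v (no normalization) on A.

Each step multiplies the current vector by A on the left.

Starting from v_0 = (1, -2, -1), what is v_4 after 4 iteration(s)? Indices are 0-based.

v_4 = (24, 24, 8)

v_0 = (1, -2, -1).
v_1 = A·v_0 = (3, -3, 5).
v_2 = A·v_1 = (-4, 8, -4).
v_3 = A·v_2 = (4, 4, -4).
v_4 = A·v_3 = (24, 24, 8).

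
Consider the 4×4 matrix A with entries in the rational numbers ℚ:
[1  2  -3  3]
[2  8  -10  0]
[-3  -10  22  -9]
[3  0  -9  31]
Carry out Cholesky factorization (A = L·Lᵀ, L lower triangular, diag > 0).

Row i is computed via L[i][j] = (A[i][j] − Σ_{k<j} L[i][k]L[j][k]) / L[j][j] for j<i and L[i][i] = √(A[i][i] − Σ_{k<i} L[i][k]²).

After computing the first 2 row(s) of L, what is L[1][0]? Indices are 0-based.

L[1][0] = 2

Step 1: L[0][0] = √(1) = 1.
  L[1][0] = (2) / L[0][0] = 2.
Step 2: L[1][1] = √(4) = 2.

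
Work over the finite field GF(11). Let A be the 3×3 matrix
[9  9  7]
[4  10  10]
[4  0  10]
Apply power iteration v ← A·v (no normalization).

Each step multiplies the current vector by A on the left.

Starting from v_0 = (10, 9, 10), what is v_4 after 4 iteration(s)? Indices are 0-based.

v_0 = (10, 9, 10).
v_1 = A·v_0 = (10, 10, 8).
v_2 = A·v_1 = (5, 0, 10).
v_3 = A·v_2 = (5, 10, 10).
v_4 = A·v_3 = (7, 0, 10).

v_4 = (7, 0, 10)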